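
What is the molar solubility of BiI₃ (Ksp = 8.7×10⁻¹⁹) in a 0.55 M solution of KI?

5.2×10⁻¹⁸ M

BiI₃(s) ⇌ Bi³⁺(aq) + 3 I⁻(aq)
Let s be the solubility of BiI₃ here. The common ion gives [I⁻] ≈ 0.55 M, and [Bi³⁺] = s.
Ksp = [Bi³⁺][I⁻]^3 = s(0.55)^3
s = 8.7×10⁻¹⁹ / (0.55)^3 = 5.2×10⁻¹⁸
s = 5.2×10⁻¹⁸ M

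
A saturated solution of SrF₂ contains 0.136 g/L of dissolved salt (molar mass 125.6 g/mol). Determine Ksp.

Convert to molarity: s = 0.136 / 125.6 = 1.0828×10⁻³ mol/L
SrF₂(s) ⇌ Sr²⁺(aq) + 2 F⁻(aq)
With molar solubility s: [Sr²⁺] = s, [F⁻] = 2s.
Ksp = [Sr²⁺][F⁻]^2 = s · (2s)^2 = 4s^3
Ksp = 4 × (1.0828×10⁻³)^3 = 5.08×10⁻⁹

Ksp = 5.08×10⁻⁹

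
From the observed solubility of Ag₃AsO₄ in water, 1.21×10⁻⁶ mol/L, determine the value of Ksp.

Ksp = 5.79×10⁻²³

Ag₃AsO₄(s) ⇌ 3 Ag⁺(aq) + AsO₄³⁻(aq)
For each mole of Ag₃AsO₄ that dissolves per liter, [Ag⁺] = 3s and [AsO₄³⁻] = s; let s denote this solubility.
Ksp = [Ag⁺]^3[AsO₄³⁻] = (3s)^3 · s = 27s^4
Ksp = 27 × (1.21×10⁻⁶)^4 = 5.79×10⁻²³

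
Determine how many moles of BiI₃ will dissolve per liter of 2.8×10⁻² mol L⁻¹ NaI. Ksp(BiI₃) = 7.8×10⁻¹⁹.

3.6×10⁻¹⁴ M

BiI₃(s) ⇌ Bi³⁺(aq) + 3 I⁻(aq)
I⁻ is already present at 2.8×10⁻² mol L⁻¹. If s mol/L of BiI₃ dissolves, [Bi³⁺] = s while [I⁻] ≈ 2.8×10⁻² mol L⁻¹.
Ksp = [Bi³⁺][I⁻]^3 = s(2.8×10⁻²)^3
s = 7.8×10⁻¹⁹ / (2.8×10⁻²)^3 = 3.6×10⁻¹⁴
s = 3.6×10⁻¹⁴ mol L⁻¹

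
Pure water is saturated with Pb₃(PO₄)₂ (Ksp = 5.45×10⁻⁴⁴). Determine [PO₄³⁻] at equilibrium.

1.74×10⁻⁹ M

Pb₃(PO₄)₂(s) ⇌ 3 Pb²⁺(aq) + 2 PO₄³⁻(aq)
If s mol/L of Pb₃(PO₄)₂ dissolves, [Pb²⁺] = 3s and [PO₄³⁻] = 2s.
Ksp = [Pb²⁺]^3[PO₄³⁻]^2 = (3s)^3 · (2s)^2 = 108s^5 = 5.45×10⁻⁴⁴
s = 8.72×10⁻¹⁰ M
[PO₄³⁻] = 2s = 1.74×10⁻⁹ M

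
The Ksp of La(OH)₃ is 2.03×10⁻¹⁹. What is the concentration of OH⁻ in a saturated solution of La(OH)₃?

2.79×10⁻⁵ M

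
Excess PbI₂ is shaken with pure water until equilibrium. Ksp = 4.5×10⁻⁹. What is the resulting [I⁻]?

PbI₂(s) ⇌ Pb²⁺(aq) + 2 I⁻(aq)
Let s be the molar solubility. Then [Pb²⁺] = s and [I⁻] = 2s.
Ksp = [Pb²⁺][I⁻]^2 = s · (2s)^2 = 4s^3 = 4.5×10⁻⁹
s = 1.0×10⁻³ mol L⁻¹
[I⁻] = 2s = 2.1×10⁻³ mol L⁻¹

2.1×10⁻³ M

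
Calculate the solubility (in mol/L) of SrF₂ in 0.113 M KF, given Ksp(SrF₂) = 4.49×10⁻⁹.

SrF₂(s) ⇌ Sr²⁺(aq) + 2 F⁻(aq)
F⁻ is already present at 0.113 M. If s mol/L of SrF₂ dissolves, [Sr²⁺] = s while [F⁻] ≈ 0.113 M.
Ksp = [Sr²⁺][F⁻]^2 = s(0.113)^2
s = 4.49×10⁻⁹ / (0.113)^2 = 3.52×10⁻⁷
s = 3.52×10⁻⁷ M

3.52×10⁻⁷ M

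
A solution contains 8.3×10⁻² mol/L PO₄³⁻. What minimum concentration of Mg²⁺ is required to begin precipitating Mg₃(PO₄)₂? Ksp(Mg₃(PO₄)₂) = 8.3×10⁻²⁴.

1.1×10⁻⁷ M

Precipitation begins when Q = Ksp.
Mg₃(PO₄)₂(s) ⇌ 3 Mg²⁺(aq) + 2 PO₄³⁻(aq)
Ksp = [Mg²⁺]^3[PO₄³⁻]^2 = [Mg²⁺]^3(8.3×10⁻²)^2
[Mg²⁺]^3 = 8.3×10⁻²⁴ / (8.3×10⁻²)^2 = 1.2×10⁻²¹
[Mg²⁺] = 1.1×10⁻⁷ mol/L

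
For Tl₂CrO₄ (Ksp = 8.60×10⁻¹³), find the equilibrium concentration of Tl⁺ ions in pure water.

Tl₂CrO₄(s) ⇌ 2 Tl⁺(aq) + CrO₄²⁻(aq)
With molar solubility s: [Tl⁺] = 2s, [CrO₄²⁻] = s.
Ksp = [Tl⁺]^2[CrO₄²⁻] = (2s)^2 · s = 4s^3 = 8.60×10⁻¹³
s = 5.99×10⁻⁵ M
[Tl⁺] = 2s = 1.20×10⁻⁴ M

1.20×10⁻⁴ M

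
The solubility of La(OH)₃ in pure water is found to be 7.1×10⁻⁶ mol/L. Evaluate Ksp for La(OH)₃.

Ksp = 6.9×10⁻²⁰

La(OH)₃(s) ⇌ La³⁺(aq) + 3 OH⁻(aq)
Call the molar solubility s, so that [La³⁺] = s and [OH⁻] = 3s.
Ksp = [La³⁺][OH⁻]^3 = s · (3s)^3 = 27s^4
Ksp = 27 × (7.1×10⁻⁶)^4 = 6.9×10⁻²⁰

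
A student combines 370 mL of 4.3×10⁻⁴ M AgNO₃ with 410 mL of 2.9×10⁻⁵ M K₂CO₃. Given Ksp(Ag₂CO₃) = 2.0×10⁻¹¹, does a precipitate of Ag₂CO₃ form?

Total volume after mixing = 370 + 410 = 780 mL.
[Ag⁺] = (4.3×10⁻⁴)(370)/780 = 2.0×10⁻⁴ M
[CO₃²⁻] = (2.9×10⁻⁵)(410)/780 = 1.5×10⁻⁵ M
Q = [Ag⁺]^2[CO₃²⁻] = 6.3×10⁻¹³
Since Q (6.3×10⁻¹³) is less than Ksp (2.0×10⁻¹¹), no Ag₂CO₃ precipitates.

No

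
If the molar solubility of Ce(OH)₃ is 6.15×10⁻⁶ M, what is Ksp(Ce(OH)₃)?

Ksp = 3.86×10⁻²⁰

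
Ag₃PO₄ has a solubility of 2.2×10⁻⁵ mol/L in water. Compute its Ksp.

Ag₃PO₄(s) ⇌ 3 Ag⁺(aq) + PO₄³⁻(aq)
With molar solubility s: [Ag⁺] = 3s, [PO₄³⁻] = s.
Ksp = [Ag⁺]^3[PO₄³⁻] = (3s)^3 · s = 27s^4
Ksp = 27 × (2.2×10⁻⁵)^4 = 6.3×10⁻¹⁸

Ksp = 6.3×10⁻¹⁸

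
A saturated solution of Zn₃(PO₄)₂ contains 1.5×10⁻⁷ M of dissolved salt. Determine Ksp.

Zn₃(PO₄)₂(s) ⇌ 3 Zn²⁺(aq) + 2 PO₄³⁻(aq)
Let s be the molar solubility. Then [Zn²⁺] = 3s and [PO₄³⁻] = 2s.
Ksp = [Zn²⁺]^3[PO₄³⁻]^2 = (3s)^3 · (2s)^2 = 108s^5
Ksp = 108 × (1.5×10⁻⁷)^5 = 8.2×10⁻³³

Ksp = 8.2×10⁻³³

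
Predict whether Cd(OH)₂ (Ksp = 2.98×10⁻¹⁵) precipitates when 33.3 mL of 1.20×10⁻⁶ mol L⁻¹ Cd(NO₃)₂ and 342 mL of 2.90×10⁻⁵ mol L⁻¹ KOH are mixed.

After mixing, V = 33.3 mL + 342 mL = 375.3 mL.
[Cd²⁺] = (1.20×10⁻⁶)(33.3)/375.3 = 1.06×10⁻⁷ mol L⁻¹
[OH⁻] = (2.90×10⁻⁵)(342)/375.3 = 2.64×10⁻⁵ mol L⁻¹
Q = [Cd²⁺][OH⁻]^2 = 7.44×10⁻¹⁷
Q = 7.44×10⁻¹⁷ < Ksp = 2.98×10⁻¹⁵, so the solution is unsaturated and no precipitate forms.

No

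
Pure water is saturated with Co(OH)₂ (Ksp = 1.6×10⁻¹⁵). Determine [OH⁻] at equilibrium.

1.5×10⁻⁵ M

Co(OH)₂(s) ⇌ Co²⁺(aq) + 2 OH⁻(aq)
With molar solubility s: [Co²⁺] = s, [OH⁻] = 2s.
Ksp = [Co²⁺][OH⁻]^2 = s · (2s)^2 = 4s^3 = 1.6×10⁻¹⁵
s = 7.4×10⁻⁶ M
[OH⁻] = 2s = 1.5×10⁻⁵ M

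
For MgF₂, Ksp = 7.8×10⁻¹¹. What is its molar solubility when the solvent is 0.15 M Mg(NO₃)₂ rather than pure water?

MgF₂(s) ⇌ Mg²⁺(aq) + 2 F⁻(aq)
Let s be the solubility of MgF₂ here. The common ion gives [Mg²⁺] ≈ 0.15 M, and [F⁻] = 2s.
Ksp = [Mg²⁺][F⁻]^2 = (0.15)(2s)^2
(2s)^2 = 7.8×10⁻¹¹ / (0.15) = 5.2×10⁻¹⁰
s = 1.1×10⁻⁵ M

1.1×10⁻⁵ M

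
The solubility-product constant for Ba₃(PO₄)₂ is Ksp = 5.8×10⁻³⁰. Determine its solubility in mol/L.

Ba₃(PO₄)₂(s) ⇌ 3 Ba²⁺(aq) + 2 PO₄³⁻(aq)
With molar solubility s: [Ba²⁺] = 3s, [PO₄³⁻] = 2s.
Ksp = [Ba²⁺]^3[PO₄³⁻]^2 = (3s)^3 · (2s)^2 = 108s^5
108s^5 = 5.8×10⁻³⁰  ⇒  s^5 = 5.4×10⁻³²
s = (5.4×10⁻³²)^(1/5) = 5.6×10⁻⁷ M

5.6×10⁻⁷ M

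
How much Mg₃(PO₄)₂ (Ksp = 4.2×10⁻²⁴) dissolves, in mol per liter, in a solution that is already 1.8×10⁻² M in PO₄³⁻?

7.8×10⁻⁸ M

Mg₃(PO₄)₂(s) ⇌ 3 Mg²⁺(aq) + 2 PO₄³⁻(aq)
Let s be the solubility of Mg₃(PO₄)₂ here. The common ion gives [PO₄³⁻] ≈ 1.8×10⁻² M, and [Mg²⁺] = 3s.
Ksp = [Mg²⁺]^3[PO₄³⁻]^2 = (3s)^3(1.8×10⁻²)^2
(3s)^3 = 4.2×10⁻²⁴ / (1.8×10⁻²)^2 = 1.3×10⁻²⁰
s = 7.8×10⁻⁸ M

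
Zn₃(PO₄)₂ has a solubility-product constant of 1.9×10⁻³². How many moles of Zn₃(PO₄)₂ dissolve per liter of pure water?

Zn₃(PO₄)₂(s) ⇌ 3 Zn²⁺(aq) + 2 PO₄³⁻(aq)
Call the molar solubility s, so that [Zn²⁺] = 3s and [PO₄³⁻] = 2s.
Ksp = [Zn²⁺]^3[PO₄³⁻]^2 = (3s)^3 · (2s)^2 = 108s^5
108s^5 = 1.9×10⁻³²  ⇒  s^5 = 1.8×10⁻³⁴
Taking the 5th root, s = 1.8×10⁻⁷ mol/L.

1.8×10⁻⁷ M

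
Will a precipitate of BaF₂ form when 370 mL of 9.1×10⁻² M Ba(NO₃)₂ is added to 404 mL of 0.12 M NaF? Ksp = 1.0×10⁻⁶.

The combined volume is 774 mL.
[Ba²⁺] = (9.1×10⁻²)(370)/774 = 4.4×10⁻² M
[F⁻] = (0.12)(404)/774 = 6.3×10⁻² M
Q = [Ba²⁺][F⁻]^2 = 1.7×10⁻⁴
Q = 1.7×10⁻⁴ > Ksp = 1.0×10⁻⁶, so the solution is supersaturated and BaF₂ precipitates.

Yes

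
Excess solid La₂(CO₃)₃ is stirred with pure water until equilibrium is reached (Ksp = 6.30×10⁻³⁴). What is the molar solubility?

La₂(CO₃)₃(s) ⇌ 2 La³⁺(aq) + 3 CO₃²⁻(aq)
For each mole of La₂(CO₃)₃ that dissolves per liter, [La³⁺] = 2s and [CO₃²⁻] = 3s; let s denote this solubility.
Ksp = [La³⁺]^2[CO₃²⁻]^3 = (2s)^2 · (3s)^3 = 108s^5
108s^5 = 6.30×10⁻³⁴  ⇒  s^5 = 5.83×10⁻³⁶
s = (5.83×10⁻³⁶)^(1/5) = 8.98×10⁻⁸ mol L⁻¹

8.98×10⁻⁸ M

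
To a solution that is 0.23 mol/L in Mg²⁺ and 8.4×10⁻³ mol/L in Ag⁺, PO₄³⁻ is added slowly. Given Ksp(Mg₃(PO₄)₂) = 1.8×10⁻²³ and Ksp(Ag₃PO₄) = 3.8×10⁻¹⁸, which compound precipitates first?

Precipitation begins when Q = Ksp.
For Mg₃(PO₄)₂: [PO₄³⁻] = (Ksp/[Mg²⁺]^3)^(1/2) = 3.8×10⁻¹¹ mol/L
For Ag₃PO₄: [PO₄³⁻] = (Ksp/[Ag⁺]^3) = 6.4×10⁻¹² mol/L
The smaller threshold [PO₄³⁻] is reached first, so Ag₃PO₄ precipitates first.

Ag₃PO₄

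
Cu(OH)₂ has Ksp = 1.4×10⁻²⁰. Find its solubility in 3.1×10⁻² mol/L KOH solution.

1.5×10⁻¹⁷ M

Cu(OH)₂(s) ⇌ Cu²⁺(aq) + 2 OH⁻(aq)
The solution already contains OH⁻ at 3.1×10⁻² mol/L. Let s be the molar solubility of Cu(OH)₂.
[OH⁻] ≈ 3.1×10⁻² mol/L (common ion dominates); [Cu²⁺] = s.
Ksp = [Cu²⁺][OH⁻]^2 = s(3.1×10⁻²)^2
s = 1.4×10⁻²⁰ / (3.1×10⁻²)^2 = 1.5×10⁻¹⁷
s = 1.5×10⁻¹⁷ mol/L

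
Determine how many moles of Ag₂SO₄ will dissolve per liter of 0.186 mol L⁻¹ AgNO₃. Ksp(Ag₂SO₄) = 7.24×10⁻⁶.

Ag₂SO₄(s) ⇌ 2 Ag⁺(aq) + SO₄²⁻(aq)
Ag⁺ is already present at 0.186 mol L⁻¹. If s mol/L of Ag₂SO₄ dissolves, [SO₄²⁻] = s while [Ag⁺] ≈ 0.186 mol L⁻¹.
Ksp = [Ag⁺]^2[SO₄²⁻] = (0.186)^2s
s = 7.24×10⁻⁶ / (0.186)^2 = 2.09×10⁻⁴
s = 2.09×10⁻⁴ mol L⁻¹

2.09×10⁻⁴ M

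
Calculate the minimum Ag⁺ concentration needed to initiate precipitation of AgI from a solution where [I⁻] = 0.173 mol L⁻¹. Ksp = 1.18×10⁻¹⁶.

6.82×10⁻¹⁶ M

A salt starts to precipitate once the ion product Q reaches its Ksp.
AgI(s) ⇌ Ag⁺(aq) + I⁻(aq)
Ksp = [Ag⁺][I⁻] = [Ag⁺](0.173)
[Ag⁺] = 1.18×10⁻¹⁶ / (0.173) = 6.82×10⁻¹⁶
[Ag⁺] = 6.82×10⁻¹⁶ mol L⁻¹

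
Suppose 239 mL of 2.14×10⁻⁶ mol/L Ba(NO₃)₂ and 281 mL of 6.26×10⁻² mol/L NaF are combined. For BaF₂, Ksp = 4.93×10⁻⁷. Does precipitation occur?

No

After mixing, V = 239 mL + 281 mL = 520 mL.
[Ba²⁺] = (2.14×10⁻⁶)(239)/520 = 9.84×10⁻⁷ mol/L
[F⁻] = (6.26×10⁻²)(281)/520 = 3.38×10⁻² mol/L
Q = [Ba²⁺][F⁻]^2 = 1.13×10⁻⁹
Q < Ksp (1.13×10⁻⁹ vs 4.93×10⁻⁷); the solution remains unsaturated and no precipitate forms.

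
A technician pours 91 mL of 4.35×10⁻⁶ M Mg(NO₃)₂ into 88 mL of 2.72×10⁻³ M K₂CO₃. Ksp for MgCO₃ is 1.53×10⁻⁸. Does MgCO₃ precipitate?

The combined volume is 179 mL.
[Mg²⁺] = (4.35×10⁻⁶)(91)/179 = 2.21×10⁻⁶ M
[CO₃²⁻] = (2.72×10⁻³)(88)/179 = 1.34×10⁻³ M
Q = [Mg²⁺][CO₃²⁻] = 2.96×10⁻⁹
Q < Ksp (2.96×10⁻⁹ vs 1.53×10⁻⁸); the solution remains unsaturated and no precipitate forms.

No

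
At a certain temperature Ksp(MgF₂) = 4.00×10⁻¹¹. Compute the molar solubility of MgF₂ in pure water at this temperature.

2.15×10⁻⁴ M

MgF₂(s) ⇌ Mg²⁺(aq) + 2 F⁻(aq)
If s mol/L of MgF₂ dissolves, [Mg²⁺] = s and [F⁻] = 2s.
Ksp = [Mg²⁺][F⁻]^2 = s · (2s)^2 = 4s^3
4s^3 = 4.00×10⁻¹¹  ⇒  s^3 = 1.00×10⁻¹¹
Taking the 3rd root, s = 2.15×10⁻⁴ mol L⁻¹.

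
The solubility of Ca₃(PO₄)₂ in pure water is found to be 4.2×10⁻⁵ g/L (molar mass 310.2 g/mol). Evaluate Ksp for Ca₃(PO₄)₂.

Ksp = 4.9×10⁻³³

Molar solubility s = (4.2×10⁻⁵ g/L) / (310.2 g/mol) = 1.354×10⁻⁷ mol/L
Ca₃(PO₄)₂(s) ⇌ 3 Ca²⁺(aq) + 2 PO₄³⁻(aq)
Let s be the molar solubility. Then [Ca²⁺] = 3s and [PO₄³⁻] = 2s.
Ksp = [Ca²⁺]^3[PO₄³⁻]^2 = (3s)^3 · (2s)^2 = 108s^5
Ksp = 108 × (1.354×10⁻⁷)^5 = 4.9×10⁻³³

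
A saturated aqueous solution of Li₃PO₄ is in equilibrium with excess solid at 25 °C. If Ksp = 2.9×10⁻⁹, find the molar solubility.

3.2×10⁻³ M

Li₃PO₄(s) ⇌ 3 Li⁺(aq) + PO₄³⁻(aq)
Call the molar solubility s, so that [Li⁺] = 3s and [PO₄³⁻] = s.
Ksp = [Li⁺]^3[PO₄³⁻] = (3s)^3 · s = 27s^4
27s^4 = 2.9×10⁻⁹  ⇒  s^4 = 1.1×10⁻¹⁰
Taking the 4th root, s = 3.2×10⁻³ mol L⁻¹.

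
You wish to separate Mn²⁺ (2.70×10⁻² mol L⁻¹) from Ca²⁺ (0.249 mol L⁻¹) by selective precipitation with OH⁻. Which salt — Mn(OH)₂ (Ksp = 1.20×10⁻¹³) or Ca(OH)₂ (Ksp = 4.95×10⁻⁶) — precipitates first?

A salt starts to precipitate once the ion product Q reaches its Ksp.
For Mn(OH)₂: [OH⁻] = (Ksp/[Mn²⁺])^(1/2) = 2.11×10⁻⁶ mol L⁻¹
For Ca(OH)₂: [OH⁻] = (Ksp/[Ca²⁺])^(1/2) = 4.46×10⁻³ mol L⁻¹
Since Mn(OH)₂ needs less OH⁻ to reach saturation, it precipitates first.

Mn(OH)₂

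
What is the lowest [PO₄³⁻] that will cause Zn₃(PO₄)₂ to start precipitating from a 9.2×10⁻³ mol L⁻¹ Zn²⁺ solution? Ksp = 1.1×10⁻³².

1.2×10⁻¹³ M

Each salt precipitates once Q = Ksp for that salt.
Zn₃(PO₄)₂(s) ⇌ 3 Zn²⁺(aq) + 2 PO₄³⁻(aq)
Ksp = [Zn²⁺]^3[PO₄³⁻]^2 = [PO₄³⁻]^2(9.2×10⁻³)^3
[PO₄³⁻]^2 = 1.1×10⁻³² / (9.2×10⁻³)^3 = 1.4×10⁻²⁶
[PO₄³⁻] = 1.2×10⁻¹³ mol L⁻¹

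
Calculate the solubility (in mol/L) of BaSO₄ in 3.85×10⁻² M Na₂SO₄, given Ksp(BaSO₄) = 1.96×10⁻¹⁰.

BaSO₄(s) ⇌ Ba²⁺(aq) + SO₄²⁻(aq)
The solution already contains SO₄²⁻ at 3.85×10⁻² M. Let s be the molar solubility of BaSO₄.
[SO₄²⁻] ≈ 3.85×10⁻² M (common ion dominates); [Ba²⁺] = s.
Ksp = [Ba²⁺][SO₄²⁻] = s(3.85×10⁻²)
s = 1.96×10⁻¹⁰ / (3.85×10⁻²) = 5.09×10⁻⁹
s = 5.09×10⁻⁹ M

5.09×10⁻⁹ M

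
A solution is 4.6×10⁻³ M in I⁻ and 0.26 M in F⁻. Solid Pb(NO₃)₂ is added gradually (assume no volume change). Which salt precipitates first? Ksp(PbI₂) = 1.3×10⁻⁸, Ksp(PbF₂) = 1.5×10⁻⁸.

PbF₂

A salt starts to precipitate once the ion product Q reaches its Ksp.
For PbI₂: [Pb²⁺] = (Ksp/[I⁻]^2) = 6.1×10⁻⁴ M
For PbF₂: [Pb²⁺] = (Ksp/[F⁻]^2) = 2.2×10⁻⁷ M
Since PbF₂ needs less Pb²⁺ to reach saturation, it precipitates first.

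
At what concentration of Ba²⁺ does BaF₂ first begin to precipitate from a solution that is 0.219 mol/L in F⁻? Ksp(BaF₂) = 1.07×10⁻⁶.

A salt starts to precipitate once the ion product Q reaches its Ksp.
BaF₂(s) ⇌ Ba²⁺(aq) + 2 F⁻(aq)
Ksp = [Ba²⁺][F⁻]^2 = [Ba²⁺](0.219)^2
[Ba²⁺] = 1.07×10⁻⁶ / (0.219)^2 = 2.23×10⁻⁵
[Ba²⁺] = 2.23×10⁻⁵ mol/L

2.23×10⁻⁵ M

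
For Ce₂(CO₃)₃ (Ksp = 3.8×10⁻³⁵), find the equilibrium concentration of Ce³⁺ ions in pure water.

1.0×10⁻⁷ M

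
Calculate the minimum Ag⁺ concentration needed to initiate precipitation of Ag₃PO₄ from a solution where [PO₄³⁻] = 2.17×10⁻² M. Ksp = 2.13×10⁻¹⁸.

4.61×10⁻⁶ M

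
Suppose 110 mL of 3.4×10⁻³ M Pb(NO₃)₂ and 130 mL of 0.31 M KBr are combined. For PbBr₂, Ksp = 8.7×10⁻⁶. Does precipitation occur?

Yes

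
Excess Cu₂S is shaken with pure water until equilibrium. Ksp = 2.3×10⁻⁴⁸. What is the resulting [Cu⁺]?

Cu₂S(s) ⇌ 2 Cu⁺(aq) + S²⁻(aq)
Let s be the molar solubility. Then [Cu⁺] = 2s and [S²⁻] = s.
Ksp = [Cu⁺]^2[S²⁻] = (2s)^2 · s = 4s^3 = 2.3×10⁻⁴⁸
s = 8.3×10⁻¹⁷ mol L⁻¹
[Cu⁺] = 2s = 1.7×10⁻¹⁶ mol L⁻¹

1.7×10⁻¹⁶ M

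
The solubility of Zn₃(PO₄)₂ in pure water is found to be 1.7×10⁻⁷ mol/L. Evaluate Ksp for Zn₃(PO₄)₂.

Ksp = 1.5×10⁻³²

Zn₃(PO₄)₂(s) ⇌ 3 Zn²⁺(aq) + 2 PO₄³⁻(aq)
Let s be the molar solubility. Then [Zn²⁺] = 3s and [PO₄³⁻] = 2s.
Ksp = [Zn²⁺]^3[PO₄³⁻]^2 = (3s)^3 · (2s)^2 = 108s^5
Ksp = 108 × (1.7×10⁻⁷)^5 = 1.5×10⁻³²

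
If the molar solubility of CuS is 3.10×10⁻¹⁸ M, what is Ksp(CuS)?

Ksp = 9.61×10⁻³⁶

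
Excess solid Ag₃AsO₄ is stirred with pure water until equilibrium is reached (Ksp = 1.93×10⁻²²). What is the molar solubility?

1.64×10⁻⁶ M

Ag₃AsO₄(s) ⇌ 3 Ag⁺(aq) + AsO₄³⁻(aq)
With molar solubility s: [Ag⁺] = 3s, [AsO₄³⁻] = s.
Ksp = [Ag⁺]^3[AsO₄³⁻] = (3s)^3 · s = 27s^4
27s^4 = 1.93×10⁻²²  ⇒  s^4 = 7.15×10⁻²⁴
s = 1.64×10⁻⁶ mol L⁻¹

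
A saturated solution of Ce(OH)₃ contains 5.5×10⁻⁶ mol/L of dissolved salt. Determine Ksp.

Ce(OH)₃(s) ⇌ Ce³⁺(aq) + 3 OH⁻(aq)
Call the molar solubility s, so that [Ce³⁺] = s and [OH⁻] = 3s.
Ksp = [Ce³⁺][OH⁻]^3 = s · (3s)^3 = 27s^4
Ksp = 27 × (5.5×10⁻⁶)^4 = 2.5×10⁻²⁰

Ksp = 2.5×10⁻²⁰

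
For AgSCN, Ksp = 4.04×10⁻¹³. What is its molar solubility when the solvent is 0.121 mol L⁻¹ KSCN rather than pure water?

3.34×10⁻¹² M

AgSCN(s) ⇌ Ag⁺(aq) + SCN⁻(aq)
The solution already contains SCN⁻ at 0.121 mol L⁻¹. Let s be the molar solubility of AgSCN.
[SCN⁻] ≈ 0.121 mol L⁻¹ (common ion dominates); [Ag⁺] = s.
Ksp = [Ag⁺][SCN⁻] = s(0.121)
s = 4.04×10⁻¹³ / (0.121) = 3.34×10⁻¹²
s = 3.34×10⁻¹² mol L⁻¹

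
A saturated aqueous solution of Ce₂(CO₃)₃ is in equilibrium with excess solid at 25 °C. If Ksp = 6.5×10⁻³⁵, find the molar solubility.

Ce₂(CO₃)₃(s) ⇌ 2 Ce³⁺(aq) + 3 CO₃²⁻(aq)
If s mol/L of Ce₂(CO₃)₃ dissolves, [Ce³⁺] = 2s and [CO₃²⁻] = 3s.
Ksp = [Ce³⁺]^2[CO₃²⁻]^3 = (2s)^2 · (3s)^3 = 108s^5
108s^5 = 6.5×10⁻³⁵  ⇒  s^5 = 6.0×10⁻³⁷
s = (6.0×10⁻³⁷)^(1/5) = 5.7×10⁻⁸ mol/L

5.7×10⁻⁸ M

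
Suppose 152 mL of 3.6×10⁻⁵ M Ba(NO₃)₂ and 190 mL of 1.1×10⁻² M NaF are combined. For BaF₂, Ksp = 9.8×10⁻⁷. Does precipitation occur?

No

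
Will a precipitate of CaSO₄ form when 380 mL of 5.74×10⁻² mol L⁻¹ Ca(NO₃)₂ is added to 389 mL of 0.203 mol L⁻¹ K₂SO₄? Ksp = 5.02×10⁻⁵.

Yes

Total volume after mixing = 380 + 389 = 769 mL.
[Ca²⁺] = (5.74×10⁻²)(380)/769 = 2.84×10⁻² mol L⁻¹
[SO₄²⁻] = (0.203)(389)/769 = 0.103 mol L⁻¹
Q = [Ca²⁺][SO₄²⁻] = 2.91×10⁻³
Since Q (2.91×10⁻³) exceeds Ksp (5.02×10⁻⁵), CaSO₄ will precipitate.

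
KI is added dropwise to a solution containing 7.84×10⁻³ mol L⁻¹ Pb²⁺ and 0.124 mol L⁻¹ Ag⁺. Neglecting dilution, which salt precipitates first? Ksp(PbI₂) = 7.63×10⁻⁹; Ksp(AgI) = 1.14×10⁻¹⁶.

Precipitation begins when Q = Ksp.
For PbI₂: [I⁻] = (Ksp/[Pb²⁺])^(1/2) = 9.87×10⁻⁴ mol L⁻¹
For AgI: [I⁻] = (Ksp/[Ag⁺]) = 9.19×10⁻¹⁶ mol L⁻¹
Since AgI needs less I⁻ to reach saturation, it precipitates first.

AgI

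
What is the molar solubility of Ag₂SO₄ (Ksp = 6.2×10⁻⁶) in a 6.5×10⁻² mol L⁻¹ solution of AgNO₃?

1.5×10⁻³ M

Ag₂SO₄(s) ⇌ 2 Ag⁺(aq) + SO₄²⁻(aq)
The solution already contains Ag⁺ at 6.5×10⁻² mol L⁻¹. Let s be the molar solubility of Ag₂SO₄.
[Ag⁺] ≈ 6.5×10⁻² mol L⁻¹ (common ion dominates); [SO₄²⁻] = s.
Ksp = [Ag⁺]^2[SO₄²⁻] = (6.5×10⁻²)^2s
s = 6.2×10⁻⁶ / (6.5×10⁻²)^2 = 1.5×10⁻³
s = 1.5×10⁻³ mol L⁻¹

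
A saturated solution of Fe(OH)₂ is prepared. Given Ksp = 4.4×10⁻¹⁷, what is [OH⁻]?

4.4×10⁻⁶ M

Fe(OH)₂(s) ⇌ Fe²⁺(aq) + 2 OH⁻(aq)
Let s be the molar solubility. Then [Fe²⁺] = s and [OH⁻] = 2s.
Ksp = [Fe²⁺][OH⁻]^2 = s · (2s)^2 = 4s^3 = 4.4×10⁻¹⁷
s = 2.2×10⁻⁶ M
[OH⁻] = 2s = 4.4×10⁻⁶ M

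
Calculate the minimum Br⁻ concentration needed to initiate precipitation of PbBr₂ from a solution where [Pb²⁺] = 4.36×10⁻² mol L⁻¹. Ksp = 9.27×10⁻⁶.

Precipitation of each salt begins when its ion product equals Ksp.
PbBr₂(s) ⇌ Pb²⁺(aq) + 2 Br⁻(aq)
Ksp = [Pb²⁺][Br⁻]^2 = [Br⁻]^2(4.36×10⁻²)
[Br⁻]^2 = 9.27×10⁻⁶ / (4.36×10⁻²) = 2.13×10⁻⁴
[Br⁻] = 1.46×10⁻² mol L⁻¹

1.46×10⁻² M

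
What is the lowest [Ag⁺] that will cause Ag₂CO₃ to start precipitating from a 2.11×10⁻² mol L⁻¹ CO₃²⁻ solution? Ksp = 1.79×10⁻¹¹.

2.91×10⁻⁵ M

Precipitation begins when Q = Ksp.
Ag₂CO₃(s) ⇌ 2 Ag⁺(aq) + CO₃²⁻(aq)
Ksp = [Ag⁺]^2[CO₃²⁻] = [Ag⁺]^2(2.11×10⁻²)
[Ag⁺]^2 = 1.79×10⁻¹¹ / (2.11×10⁻²) = 8.48×10⁻¹⁰
[Ag⁺] = 2.91×10⁻⁵ mol L⁻¹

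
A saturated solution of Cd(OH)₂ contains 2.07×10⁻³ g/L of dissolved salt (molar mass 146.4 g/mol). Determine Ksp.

Ksp = 1.13×10⁻¹⁴

Convert to molarity: s = 2.07×10⁻³ / 146.4 = 1.4139×10⁻⁵ mol/L
Cd(OH)₂(s) ⇌ Cd²⁺(aq) + 2 OH⁻(aq)
If s mol/L of Cd(OH)₂ dissolves, [Cd²⁺] = s and [OH⁻] = 2s.
Ksp = [Cd²⁺][OH⁻]^2 = s · (2s)^2 = 4s^3
Ksp = 4 × (1.4139×10⁻⁵)^3 = 1.13×10⁻¹⁴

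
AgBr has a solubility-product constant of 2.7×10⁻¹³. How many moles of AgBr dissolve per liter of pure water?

AgBr(s) ⇌ Ag⁺(aq) + Br⁻(aq)
With molar solubility s: [Ag⁺] = s, [Br⁻] = s.
Ksp = [Ag⁺][Br⁻] = s · s = s^2
s^2 = 2.7×10⁻¹³
s = 5.2×10⁻⁷ M

5.2×10⁻⁷ M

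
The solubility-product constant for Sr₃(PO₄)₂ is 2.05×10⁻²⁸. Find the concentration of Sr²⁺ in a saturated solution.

Sr₃(PO₄)₂(s) ⇌ 3 Sr²⁺(aq) + 2 PO₄³⁻(aq)
For each mole of Sr₃(PO₄)₂ that dissolves per liter, [Sr²⁺] = 3s and [PO₄³⁻] = 2s; let s denote this solubility.
Ksp = [Sr²⁺]^3[PO₄³⁻]^2 = (3s)^3 · (2s)^2 = 108s^5 = 2.05×10⁻²⁸
s = 1.14×10⁻⁶ M
[Sr²⁺] = 3s = 3.41×10⁻⁶ M

3.41×10⁻⁶ M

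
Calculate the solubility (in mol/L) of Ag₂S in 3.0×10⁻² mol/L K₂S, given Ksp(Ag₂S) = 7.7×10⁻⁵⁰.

8.0×10⁻²⁵ M

Ag₂S(s) ⇌ 2 Ag⁺(aq) + S²⁻(aq)
S²⁻ is already present at 3.0×10⁻² mol/L. If s mol/L of Ag₂S dissolves, [Ag⁺] = 2s while [S²⁻] ≈ 3.0×10⁻² mol/L.
Ksp = [Ag⁺]^2[S²⁻] = (2s)^2(3.0×10⁻²)
(2s)^2 = 7.7×10⁻⁵⁰ / (3.0×10⁻²) = 2.6×10⁻⁴⁸
s = 8.0×10⁻²⁵ mol/L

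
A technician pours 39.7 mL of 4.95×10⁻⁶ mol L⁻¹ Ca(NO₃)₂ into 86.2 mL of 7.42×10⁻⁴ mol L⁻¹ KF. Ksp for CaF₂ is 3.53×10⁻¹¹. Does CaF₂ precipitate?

No

After mixing, V = 39.7 mL + 86.2 mL = 125.9 mL.
[Ca²⁺] = (4.95×10⁻⁶)(39.7)/125.9 = 1.56×10⁻⁶ mol L⁻¹
[F⁻] = (7.42×10⁻⁴)(86.2)/125.9 = 5.08×10⁻⁴ mol L⁻¹
Q = [Ca²⁺][F⁻]^2 = 4.03×10⁻¹³
Since Q (4.03×10⁻¹³) is less than Ksp (3.53×10⁻¹¹), no CaF₂ precipitates.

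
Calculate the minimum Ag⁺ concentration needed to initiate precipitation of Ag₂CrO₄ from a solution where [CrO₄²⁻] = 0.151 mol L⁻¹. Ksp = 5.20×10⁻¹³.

Each salt precipitates once Q = Ksp for that salt.
Ag₂CrO₄(s) ⇌ 2 Ag⁺(aq) + CrO₄²⁻(aq)
Ksp = [Ag⁺]^2[CrO₄²⁻] = [Ag⁺]^2(0.151)
[Ag⁺]^2 = 5.20×10⁻¹³ / (0.151) = 3.44×10⁻¹²
[Ag⁺] = 1.86×10⁻⁶ mol L⁻¹

1.86×10⁻⁶ M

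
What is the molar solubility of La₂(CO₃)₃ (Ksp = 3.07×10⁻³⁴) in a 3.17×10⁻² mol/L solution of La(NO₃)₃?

La₂(CO₃)₃(s) ⇌ 2 La³⁺(aq) + 3 CO₃²⁻(aq)
The solution already contains La³⁺ at 3.17×10⁻² mol/L. Let s be the molar solubility of La₂(CO₃)₃.
[La³⁺] ≈ 3.17×10⁻² mol/L (common ion dominates); [CO₃²⁻] = 3s.
Ksp = [La³⁺]^2[CO₃²⁻]^3 = (3.17×10⁻²)^2(3s)^3
(3s)^3 = 3.07×10⁻³⁴ / (3.17×10⁻²)^2 = 3.06×10⁻³¹
s = 2.25×10⁻¹¹ mol/L

2.25×10⁻¹¹ M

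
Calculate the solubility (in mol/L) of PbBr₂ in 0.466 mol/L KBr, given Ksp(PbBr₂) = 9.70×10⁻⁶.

4.47×10⁻⁵ M

PbBr₂(s) ⇌ Pb²⁺(aq) + 2 Br⁻(aq)
With Br⁻ already at 0.466 mol/L and s small, take [Br⁻] ≈ 0.466 mol/L and [Pb²⁺] = s.
Ksp = [Pb²⁺][Br⁻]^2 = s(0.466)^2
s = 9.70×10⁻⁶ / (0.466)^2 = 4.47×10⁻⁵
s = 4.47×10⁻⁵ mol/L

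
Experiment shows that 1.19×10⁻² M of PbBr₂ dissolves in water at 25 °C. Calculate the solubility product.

PbBr₂(s) ⇌ Pb²⁺(aq) + 2 Br⁻(aq)
With molar solubility s: [Pb²⁺] = s, [Br⁻] = 2s.
Ksp = [Pb²⁺][Br⁻]^2 = s · (2s)^2 = 4s^3
Ksp = 4 × (1.19×10⁻²)^3 = 6.74×10⁻⁶

Ksp = 6.74×10⁻⁶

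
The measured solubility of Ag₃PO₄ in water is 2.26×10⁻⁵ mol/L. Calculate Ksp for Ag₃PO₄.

Ksp = 7.04×10⁻¹⁸

Ag₃PO₄(s) ⇌ 3 Ag⁺(aq) + PO₄³⁻(aq)
For each mole of Ag₃PO₄ that dissolves per liter, [Ag⁺] = 3s and [PO₄³⁻] = s; let s denote this solubility.
Ksp = [Ag⁺]^3[PO₄³⁻] = (3s)^3 · s = 27s^4
Ksp = 27 × (2.26×10⁻⁵)^4 = 7.04×10⁻¹⁸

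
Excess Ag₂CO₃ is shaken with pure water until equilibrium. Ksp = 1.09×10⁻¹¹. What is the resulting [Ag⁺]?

Ag₂CO₃(s) ⇌ 2 Ag⁺(aq) + CO₃²⁻(aq)
With molar solubility s: [Ag⁺] = 2s, [CO₃²⁻] = s.
Ksp = [Ag⁺]^2[CO₃²⁻] = (2s)^2 · s = 4s^3 = 1.09×10⁻¹¹
s = 1.40×10⁻⁴ mol L⁻¹
[Ag⁺] = 2s = 2.79×10⁻⁴ mol L⁻¹

2.79×10⁻⁴ M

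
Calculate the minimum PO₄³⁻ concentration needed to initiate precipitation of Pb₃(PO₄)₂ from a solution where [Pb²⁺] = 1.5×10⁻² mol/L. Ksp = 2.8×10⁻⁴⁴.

9.1×10⁻²⁰ M

A salt starts to precipitate once the ion product Q reaches its Ksp.
Pb₃(PO₄)₂(s) ⇌ 3 Pb²⁺(aq) + 2 PO₄³⁻(aq)
Ksp = [Pb²⁺]^3[PO₄³⁻]^2 = [PO₄³⁻]^2(1.5×10⁻²)^3
[PO₄³⁻]^2 = 2.8×10⁻⁴⁴ / (1.5×10⁻²)^3 = 8.3×10⁻³⁹
[PO₄³⁻] = 9.1×10⁻²⁰ mol/L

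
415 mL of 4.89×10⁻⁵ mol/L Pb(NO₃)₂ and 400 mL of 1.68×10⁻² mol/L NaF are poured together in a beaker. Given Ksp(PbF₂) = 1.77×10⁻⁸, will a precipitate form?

The combined volume is 815 mL.
[Pb²⁺] = (4.89×10⁻⁵)(415)/815 = 2.49×10⁻⁵ mol/L
[F⁻] = (1.68×10⁻²)(400)/815 = 8.25×10⁻³ mol/L
Q = [Pb²⁺][F⁻]^2 = 1.69×10⁻⁹
Q < Ksp (1.69×10⁻⁹ vs 1.77×10⁻⁸); the solution remains unsaturated and no precipitate forms.

No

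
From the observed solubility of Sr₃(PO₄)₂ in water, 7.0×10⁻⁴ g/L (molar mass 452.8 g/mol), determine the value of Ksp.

Ksp = 9.5×10⁻²⁸

Molar solubility s = (7.0×10⁻⁴ g/L) / (452.8 g/mol) = 1.546×10⁻⁶ mol/L
Sr₃(PO₄)₂(s) ⇌ 3 Sr²⁺(aq) + 2 PO₄³⁻(aq)
For each mole of Sr₃(PO₄)₂ that dissolves per liter, [Sr²⁺] = 3s and [PO₄³⁻] = 2s; let s denote this solubility.
Ksp = [Sr²⁺]^3[PO₄³⁻]^2 = (3s)^3 · (2s)^2 = 108s^5
Ksp = 108 × (1.546×10⁻⁶)^5 = 9.5×10⁻²⁸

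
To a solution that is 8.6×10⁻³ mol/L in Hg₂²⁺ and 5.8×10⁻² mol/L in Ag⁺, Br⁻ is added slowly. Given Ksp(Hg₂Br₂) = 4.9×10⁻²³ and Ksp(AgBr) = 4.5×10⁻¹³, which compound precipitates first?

AgBr

Each salt precipitates once Q = Ksp for that salt.
For Hg₂Br₂: [Br⁻] = (Ksp/[Hg₂²⁺])^(1/2) = 7.5×10⁻¹¹ mol/L
For AgBr: [Br⁻] = (Ksp/[Ag⁺]) = 7.8×10⁻¹² mol/L
The smaller threshold [Br⁻] is reached first, so AgBr precipitates first.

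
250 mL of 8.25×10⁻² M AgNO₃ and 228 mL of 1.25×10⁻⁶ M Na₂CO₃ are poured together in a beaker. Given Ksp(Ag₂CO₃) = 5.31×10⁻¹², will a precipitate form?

Total volume after mixing = 250 + 228 = 478 mL.
[Ag⁺] = (8.25×10⁻²)(250)/478 = 4.31×10⁻² M
[CO₃²⁻] = (1.25×10⁻⁶)(228)/478 = 5.96×10⁻⁷ M
Q = [Ag⁺]^2[CO₃²⁻] = 1.11×10⁻⁹
Q = 1.11×10⁻⁹ > Ksp = 5.31×10⁻¹², so the solution is supersaturated and Ag₂CO₃ precipitates.

Yes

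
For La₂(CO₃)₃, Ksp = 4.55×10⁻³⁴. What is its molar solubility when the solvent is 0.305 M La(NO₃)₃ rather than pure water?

5.66×10⁻¹² M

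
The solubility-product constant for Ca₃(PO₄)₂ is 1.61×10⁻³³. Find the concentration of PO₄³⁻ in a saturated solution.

2.17×10⁻⁷ M

Ca₃(PO₄)₂(s) ⇌ 3 Ca²⁺(aq) + 2 PO₄³⁻(aq)
Let s be the molar solubility. Then [Ca²⁺] = 3s and [PO₄³⁻] = 2s.
Ksp = [Ca²⁺]^3[PO₄³⁻]^2 = (3s)^3 · (2s)^2 = 108s^5 = 1.61×10⁻³³
s = 1.08×10⁻⁷ mol/L
[PO₄³⁻] = 2s = 2.17×10⁻⁷ mol/L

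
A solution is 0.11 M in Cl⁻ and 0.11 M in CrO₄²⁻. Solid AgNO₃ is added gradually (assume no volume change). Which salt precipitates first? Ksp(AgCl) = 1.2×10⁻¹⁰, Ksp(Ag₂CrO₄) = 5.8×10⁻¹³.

Precipitation of each salt begins when its ion product equals Ksp.
For AgCl: [Ag⁺] = (Ksp/[Cl⁻]) = 1.1×10⁻⁹ M
For Ag₂CrO₄: [Ag⁺] = (Ksp/[CrO₄²⁻])^(1/2) = 2.3×10⁻⁶ M
The smaller threshold [Ag⁺] is reached first, so AgCl precipitates first.

AgCl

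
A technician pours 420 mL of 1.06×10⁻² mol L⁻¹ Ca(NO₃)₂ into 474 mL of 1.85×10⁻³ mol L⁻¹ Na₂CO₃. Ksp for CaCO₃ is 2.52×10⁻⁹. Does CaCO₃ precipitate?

Yes

The combined volume is 894 mL.
[Ca²⁺] = (1.06×10⁻²)(420)/894 = 4.98×10⁻³ mol L⁻¹
[CO₃²⁻] = (1.85×10⁻³)(474)/894 = 9.81×10⁻⁴ mol L⁻¹
Q = [Ca²⁺][CO₃²⁻] = 4.88×10⁻⁶
Because Q > Ksp (4.88×10⁻⁶ vs 2.52×10⁻⁹), a precipitate of CaCO₃ forms.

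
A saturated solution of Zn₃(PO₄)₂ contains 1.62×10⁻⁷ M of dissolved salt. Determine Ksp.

Ksp = 1.21×10⁻³²

Zn₃(PO₄)₂(s) ⇌ 3 Zn²⁺(aq) + 2 PO₄³⁻(aq)
For each mole of Zn₃(PO₄)₂ that dissolves per liter, [Zn²⁺] = 3s and [PO₄³⁻] = 2s; let s denote this solubility.
Ksp = [Zn²⁺]^3[PO₄³⁻]^2 = (3s)^3 · (2s)^2 = 108s^5
Ksp = 108 × (1.62×10⁻⁷)^5 = 1.21×10⁻³²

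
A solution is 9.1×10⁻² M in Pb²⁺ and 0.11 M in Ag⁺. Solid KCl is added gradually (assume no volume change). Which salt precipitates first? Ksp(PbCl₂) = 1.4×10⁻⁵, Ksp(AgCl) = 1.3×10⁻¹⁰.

Precipitation of each salt begins when its ion product equals Ksp.
For PbCl₂: [Cl⁻] = (Ksp/[Pb²⁺])^(1/2) = 1.2×10⁻² M
For AgCl: [Cl⁻] = (Ksp/[Ag⁺]) = 1.2×10⁻⁹ M
The smaller threshold [Cl⁻] is reached first, so AgCl precipitates first.

AgCl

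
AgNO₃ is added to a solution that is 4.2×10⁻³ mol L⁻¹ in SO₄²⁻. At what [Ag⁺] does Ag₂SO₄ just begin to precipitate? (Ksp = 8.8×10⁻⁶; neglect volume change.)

Precipitation of each salt begins when its ion product equals Ksp.
Ag₂SO₄(s) ⇌ 2 Ag⁺(aq) + SO₄²⁻(aq)
Ksp = [Ag⁺]^2[SO₄²⁻] = [Ag⁺]^2(4.2×10⁻³)
[Ag⁺]^2 = 8.8×10⁻⁶ / (4.2×10⁻³) = 2.1×10⁻³
[Ag⁺] = 4.6×10⁻² mol L⁻¹

4.6×10⁻² M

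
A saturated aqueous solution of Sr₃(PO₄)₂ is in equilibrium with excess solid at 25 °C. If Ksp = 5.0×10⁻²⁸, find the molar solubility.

1.4×10⁻⁶ M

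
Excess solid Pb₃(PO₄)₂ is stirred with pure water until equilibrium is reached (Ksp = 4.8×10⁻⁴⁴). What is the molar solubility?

Pb₃(PO₄)₂(s) ⇌ 3 Pb²⁺(aq) + 2 PO₄³⁻(aq)
For each mole of Pb₃(PO₄)₂ that dissolves per liter, [Pb²⁺] = 3s and [PO₄³⁻] = 2s; let s denote this solubility.
Ksp = [Pb²⁺]^3[PO₄³⁻]^2 = (3s)^3 · (2s)^2 = 108s^5
108s^5 = 4.8×10⁻⁴⁴  ⇒  s^5 = 4.4×10⁻⁴⁶
s = (4.4×10⁻⁴⁶)^(1/5) = 8.5×10⁻¹⁰ mol L⁻¹

8.5×10⁻¹⁰ M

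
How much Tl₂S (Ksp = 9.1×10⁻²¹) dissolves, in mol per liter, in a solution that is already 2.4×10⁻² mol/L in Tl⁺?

Tl₂S(s) ⇌ 2 Tl⁺(aq) + S²⁻(aq)
With Tl⁺ already at 2.4×10⁻² mol/L and s small, take [Tl⁺] ≈ 2.4×10⁻² mol/L and [S²⁻] = s.
Ksp = [Tl⁺]^2[S²⁻] = (2.4×10⁻²)^2s
s = 9.1×10⁻²¹ / (2.4×10⁻²)^2 = 1.6×10⁻¹⁷
s = 1.6×10⁻¹⁷ mol/L

1.6×10⁻¹⁷ M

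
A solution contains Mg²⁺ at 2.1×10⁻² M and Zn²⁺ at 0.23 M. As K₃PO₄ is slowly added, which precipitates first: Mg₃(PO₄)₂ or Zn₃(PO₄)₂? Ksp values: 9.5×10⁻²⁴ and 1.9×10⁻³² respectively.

Precipitation of each salt begins when its ion product equals Ksp.
For Mg₃(PO₄)₂: [PO₄³⁻] = (Ksp/[Mg²⁺]^3)^(1/2) = 1.0×10⁻⁹ M
For Zn₃(PO₄)₂: [PO₄³⁻] = (Ksp/[Zn²⁺]^3)^(1/2) = 1.2×10⁻¹⁵ M
The smaller threshold [PO₄³⁻] is reached first, so Zn₃(PO₄)₂ precipitates first.

Zn₃(PO₄)₂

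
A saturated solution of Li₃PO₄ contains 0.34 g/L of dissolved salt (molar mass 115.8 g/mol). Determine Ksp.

Convert to molarity: s = 0.34 / 115.8 = 2.936×10⁻³ mol/L
Li₃PO₄(s) ⇌ 3 Li⁺(aq) + PO₄³⁻(aq)
Let s be the molar solubility. Then [Li⁺] = 3s and [PO₄³⁻] = s.
Ksp = [Li⁺]^3[PO₄³⁻] = (3s)^3 · s = 27s^4
Ksp = 27 × (2.936×10⁻³)^4 = 2.0×10⁻⁹

Ksp = 2.0×10⁻⁹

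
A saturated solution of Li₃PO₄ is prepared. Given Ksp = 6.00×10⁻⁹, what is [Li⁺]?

1.16×10⁻² M

Li₃PO₄(s) ⇌ 3 Li⁺(aq) + PO₄³⁻(aq)
If s mol/L of Li₃PO₄ dissolves, [Li⁺] = 3s and [PO₄³⁻] = s.
Ksp = [Li⁺]^3[PO₄³⁻] = (3s)^3 · s = 27s^4 = 6.00×10⁻⁹
s = 3.86×10⁻³ mol/L
[Li⁺] = 3s = 1.16×10⁻² mol/L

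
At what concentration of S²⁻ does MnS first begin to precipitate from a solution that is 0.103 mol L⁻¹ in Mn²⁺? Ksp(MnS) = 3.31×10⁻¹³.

3.21×10⁻¹² M

The threshold for precipitation is Q = Ksp.
MnS(s) ⇌ Mn²⁺(aq) + S²⁻(aq)
Ksp = [Mn²⁺][S²⁻] = [S²⁻](0.103)
[S²⁻] = 3.31×10⁻¹³ / (0.103) = 3.21×10⁻¹²
[S²⁻] = 3.21×10⁻¹² mol L⁻¹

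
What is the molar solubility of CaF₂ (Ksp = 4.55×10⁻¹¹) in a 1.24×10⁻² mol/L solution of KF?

CaF₂(s) ⇌ Ca²⁺(aq) + 2 F⁻(aq)
Let s be the solubility of CaF₂ here. The common ion gives [F⁻] ≈ 1.24×10⁻² mol/L, and [Ca²⁺] = s.
Ksp = [Ca²⁺][F⁻]^2 = s(1.24×10⁻²)^2
s = 4.55×10⁻¹¹ / (1.24×10⁻²)^2 = 2.96×10⁻⁷
s = 2.96×10⁻⁷ mol/L

2.96×10⁻⁷ M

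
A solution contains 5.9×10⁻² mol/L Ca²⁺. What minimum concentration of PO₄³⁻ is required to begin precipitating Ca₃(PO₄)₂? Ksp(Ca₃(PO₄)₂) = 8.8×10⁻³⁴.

Precipitation of each salt begins when its ion product equals Ksp.
Ca₃(PO₄)₂(s) ⇌ 3 Ca²⁺(aq) + 2 PO₄³⁻(aq)
Ksp = [Ca²⁺]^3[PO₄³⁻]^2 = [PO₄³⁻]^2(5.9×10⁻²)^3
[PO₄³⁻]^2 = 8.8×10⁻³⁴ / (5.9×10⁻²)^3 = 4.3×10⁻³⁰
[PO₄³⁻] = 2.1×10⁻¹⁵ mol/L

2.1×10⁻¹⁵ M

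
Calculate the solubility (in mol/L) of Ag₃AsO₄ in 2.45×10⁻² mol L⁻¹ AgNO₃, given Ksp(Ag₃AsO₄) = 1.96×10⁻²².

1.33×10⁻¹⁷ M

Ag₃AsO₄(s) ⇌ 3 Ag⁺(aq) + AsO₄³⁻(aq)
Let s be the solubility of Ag₃AsO₄ here. The common ion gives [Ag⁺] ≈ 2.45×10⁻² mol L⁻¹, and [AsO₄³⁻] = s.
Ksp = [Ag⁺]^3[AsO₄³⁻] = (2.45×10⁻²)^3s
s = 1.96×10⁻²² / (2.45×10⁻²)^3 = 1.33×10⁻¹⁷
s = 1.33×10⁻¹⁷ mol L⁻¹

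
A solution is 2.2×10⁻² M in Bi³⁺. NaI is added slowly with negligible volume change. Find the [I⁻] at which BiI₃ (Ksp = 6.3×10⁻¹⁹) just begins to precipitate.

3.1×10⁻⁶ M

A salt starts to precipitate once the ion product Q reaches its Ksp.
BiI₃(s) ⇌ Bi³⁺(aq) + 3 I⁻(aq)
Ksp = [Bi³⁺][I⁻]^3 = [I⁻]^3(2.2×10⁻²)
[I⁻]^3 = 6.3×10⁻¹⁹ / (2.2×10⁻²) = 2.9×10⁻¹⁷
[I⁻] = 3.1×10⁻⁶ M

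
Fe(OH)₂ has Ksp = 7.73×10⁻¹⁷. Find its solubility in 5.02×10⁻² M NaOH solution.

Fe(OH)₂(s) ⇌ Fe²⁺(aq) + 2 OH⁻(aq)
OH⁻ is already present at 5.02×10⁻² M. If s mol/L of Fe(OH)₂ dissolves, [Fe²⁺] = s while [OH⁻] ≈ 5.02×10⁻² M.
Ksp = [Fe²⁺][OH⁻]^2 = s(5.02×10⁻²)^2
s = 7.73×10⁻¹⁷ / (5.02×10⁻²)^2 = 3.07×10⁻¹⁴
s = 3.07×10⁻¹⁴ M

3.07×10⁻¹⁴ M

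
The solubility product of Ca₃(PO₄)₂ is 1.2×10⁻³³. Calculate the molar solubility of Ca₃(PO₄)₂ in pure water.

1.0×10⁻⁷ M

Ca₃(PO₄)₂(s) ⇌ 3 Ca²⁺(aq) + 2 PO₄³⁻(aq)
For each mole of Ca₃(PO₄)₂ that dissolves per liter, [Ca²⁺] = 3s and [PO₄³⁻] = 2s; let s denote this solubility.
Ksp = [Ca²⁺]^3[PO₄³⁻]^2 = (3s)^3 · (2s)^2 = 108s^5
108s^5 = 1.2×10⁻³³  ⇒  s^5 = 1.1×10⁻³⁵
s = 1.0×10⁻⁷ M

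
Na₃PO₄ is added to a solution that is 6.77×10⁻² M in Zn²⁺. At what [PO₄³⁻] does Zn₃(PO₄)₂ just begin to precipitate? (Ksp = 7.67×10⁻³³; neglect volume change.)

Each salt precipitates once Q = Ksp for that salt.
Zn₃(PO₄)₂(s) ⇌ 3 Zn²⁺(aq) + 2 PO₄³⁻(aq)
Ksp = [Zn²⁺]^3[PO₄³⁻]^2 = [PO₄³⁻]^2(6.77×10⁻²)^3
[PO₄³⁻]^2 = 7.67×10⁻³³ / (6.77×10⁻²)^3 = 2.47×10⁻²⁹
[PO₄³⁻] = 4.97×10⁻¹⁵ M

4.97×10⁻¹⁵ M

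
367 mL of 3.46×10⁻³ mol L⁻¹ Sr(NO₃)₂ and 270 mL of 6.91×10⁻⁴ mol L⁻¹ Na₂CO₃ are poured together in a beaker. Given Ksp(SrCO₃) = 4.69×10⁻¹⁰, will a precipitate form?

Yes

The combined volume is 637 mL.
[Sr²⁺] = (3.46×10⁻³)(367)/637 = 1.99×10⁻³ mol L⁻¹
[CO₃²⁻] = (6.91×10⁻⁴)(270)/637 = 2.93×10⁻⁴ mol L⁻¹
Q = [Sr²⁺][CO₃²⁻] = 5.84×10⁻⁷
Since Q (5.84×10⁻⁷) exceeds Ksp (4.69×10⁻¹⁰), SrCO₃ will precipitate.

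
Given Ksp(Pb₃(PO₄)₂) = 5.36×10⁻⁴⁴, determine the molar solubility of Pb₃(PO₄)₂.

8.69×10⁻¹⁰ M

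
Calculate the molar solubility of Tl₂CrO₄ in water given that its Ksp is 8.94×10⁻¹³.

Tl₂CrO₄(s) ⇌ 2 Tl⁺(aq) + CrO₄²⁻(aq)
For each mole of Tl₂CrO₄ that dissolves per liter, [Tl⁺] = 2s and [CrO₄²⁻] = s; let s denote this solubility.
Ksp = [Tl⁺]^2[CrO₄²⁻] = (2s)^2 · s = 4s^3
4s^3 = 8.94×10⁻¹³  ⇒  s^3 = 2.24×10⁻¹³
s = 6.07×10⁻⁵ mol L⁻¹

6.07×10⁻⁵ M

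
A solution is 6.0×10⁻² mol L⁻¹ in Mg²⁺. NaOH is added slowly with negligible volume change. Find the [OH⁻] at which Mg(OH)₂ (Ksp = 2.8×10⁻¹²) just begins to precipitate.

6.8×10⁻⁶ M

Precipitation of each salt begins when its ion product equals Ksp.
Mg(OH)₂(s) ⇌ Mg²⁺(aq) + 2 OH⁻(aq)
Ksp = [Mg²⁺][OH⁻]^2 = [OH⁻]^2(6.0×10⁻²)
[OH⁻]^2 = 2.8×10⁻¹² / (6.0×10⁻²) = 4.7×10⁻¹¹
[OH⁻] = 6.8×10⁻⁶ mol L⁻¹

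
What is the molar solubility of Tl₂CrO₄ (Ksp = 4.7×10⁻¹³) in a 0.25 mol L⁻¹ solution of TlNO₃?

7.5×10⁻¹² M

Tl₂CrO₄(s) ⇌ 2 Tl⁺(aq) + CrO₄²⁻(aq)
The solution already contains Tl⁺ at 0.25 mol L⁻¹. Let s be the molar solubility of Tl₂CrO₄.
[Tl⁺] ≈ 0.25 mol L⁻¹ (common ion dominates); [CrO₄²⁻] = s.
Ksp = [Tl⁺]^2[CrO₄²⁻] = (0.25)^2s
s = 4.7×10⁻¹³ / (0.25)^2 = 7.5×10⁻¹²
s = 7.5×10⁻¹² mol L⁻¹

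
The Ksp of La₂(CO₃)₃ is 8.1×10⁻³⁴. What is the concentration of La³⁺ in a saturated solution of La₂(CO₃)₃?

1.9×10⁻⁷ M

La₂(CO₃)₃(s) ⇌ 2 La³⁺(aq) + 3 CO₃²⁻(aq)
With molar solubility s: [La³⁺] = 2s, [CO₃²⁻] = 3s.
Ksp = [La³⁺]^2[CO₃²⁻]^3 = (2s)^2 · (3s)^3 = 108s^5 = 8.1×10⁻³⁴
s = 9.4×10⁻⁸ mol L⁻¹
[La³⁺] = 2s = 1.9×10⁻⁷ mol L⁻¹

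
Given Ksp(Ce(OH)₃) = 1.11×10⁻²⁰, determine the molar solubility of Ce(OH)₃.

4.50×10⁻⁶ M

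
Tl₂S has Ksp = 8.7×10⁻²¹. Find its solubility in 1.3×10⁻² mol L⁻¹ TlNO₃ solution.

5.1×10⁻¹⁷ M

Tl₂S(s) ⇌ 2 Tl⁺(aq) + S²⁻(aq)
With Tl⁺ already at 1.3×10⁻² mol L⁻¹ and s small, take [Tl⁺] ≈ 1.3×10⁻² mol L⁻¹ and [S²⁻] = s.
Ksp = [Tl⁺]^2[S²⁻] = (1.3×10⁻²)^2s
s = 8.7×10⁻²¹ / (1.3×10⁻²)^2 = 5.1×10⁻¹⁷
s = 5.1×10⁻¹⁷ mol L⁻¹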